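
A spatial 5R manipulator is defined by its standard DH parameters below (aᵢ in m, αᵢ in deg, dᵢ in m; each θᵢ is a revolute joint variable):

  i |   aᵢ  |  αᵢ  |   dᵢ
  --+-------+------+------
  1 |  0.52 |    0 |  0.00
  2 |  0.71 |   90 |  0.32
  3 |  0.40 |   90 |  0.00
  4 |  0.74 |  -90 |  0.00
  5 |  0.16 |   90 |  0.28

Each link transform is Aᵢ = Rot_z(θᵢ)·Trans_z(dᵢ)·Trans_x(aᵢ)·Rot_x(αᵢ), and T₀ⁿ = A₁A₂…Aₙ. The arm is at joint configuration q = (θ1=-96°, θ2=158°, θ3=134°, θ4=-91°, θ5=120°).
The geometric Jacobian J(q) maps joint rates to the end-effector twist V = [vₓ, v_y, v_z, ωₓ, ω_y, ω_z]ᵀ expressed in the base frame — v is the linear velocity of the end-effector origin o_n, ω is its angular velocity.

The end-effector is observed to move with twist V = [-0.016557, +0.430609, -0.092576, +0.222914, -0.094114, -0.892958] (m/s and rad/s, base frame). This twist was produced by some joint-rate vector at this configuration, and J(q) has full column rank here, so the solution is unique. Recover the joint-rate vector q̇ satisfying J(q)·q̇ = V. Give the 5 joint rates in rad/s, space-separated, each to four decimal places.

-0.8140 -0.1790 0.2420 0.0850 0.0570

o_n = [-0.5728, -0.0762, 0.7046]
J₁: ẑ×o_n = [0.0762, -0.5728, 0.0000], ω = ẑ
J2: z=[0.0000, 0.0000, 1.0000] o=[-0.0544, -0.5172, 0.0000] → [-0.4410, -0.5184, 0.0000, 0.0000, 0.0000, 1.0000]
J3: z=[0.8829, -0.4695, 0.0000] o=[0.2790, 0.1097, 0.3200] → [-0.1805, -0.3396, -0.5640, 0.8829, -0.4695, 0.0000]
J4: z=[0.3377, 0.6351, 0.6947] o=[0.1485, -0.1356, 0.6077] → [0.0202, -0.5338, 0.4782, 0.3377, 0.6351, 0.6947]
J5: z=[-0.3415, -0.6051, 0.7192] o=[-0.5005, 0.2197, 0.5984] → [0.1486, -0.0157, 0.0573, -0.3415, -0.6051, 0.7192]
q̇ = J⁺·V = [-0.8140, -0.1790, 0.2420, 0.0850, 0.0570]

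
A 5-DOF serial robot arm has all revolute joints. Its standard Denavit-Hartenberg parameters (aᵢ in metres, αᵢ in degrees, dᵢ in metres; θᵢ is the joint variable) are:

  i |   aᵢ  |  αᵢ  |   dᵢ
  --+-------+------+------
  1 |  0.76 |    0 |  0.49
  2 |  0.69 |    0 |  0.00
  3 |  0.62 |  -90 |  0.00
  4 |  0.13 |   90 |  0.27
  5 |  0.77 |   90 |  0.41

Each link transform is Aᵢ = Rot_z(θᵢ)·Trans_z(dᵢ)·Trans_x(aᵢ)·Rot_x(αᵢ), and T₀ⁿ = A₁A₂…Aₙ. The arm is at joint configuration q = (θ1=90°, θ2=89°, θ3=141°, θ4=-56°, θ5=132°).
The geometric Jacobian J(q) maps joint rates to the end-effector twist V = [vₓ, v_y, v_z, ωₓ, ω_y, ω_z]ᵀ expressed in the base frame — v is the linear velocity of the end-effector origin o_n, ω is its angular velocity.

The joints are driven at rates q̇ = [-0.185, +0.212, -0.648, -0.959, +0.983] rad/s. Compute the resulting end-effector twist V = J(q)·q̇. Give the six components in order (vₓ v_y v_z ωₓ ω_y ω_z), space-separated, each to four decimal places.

0.0148 -0.6269 -0.9989 -1.2407 -0.2108 -0.0713

o_n = [-0.0990, 1.3756, 0.3999]
J₁: ẑ×o_n = [-1.3756, -0.0990, 0.0000], ω = ẑ
J2: z=[0.0000, 0.0000, 1.0000] o=[0.0000, 0.7600, 0.4900] → [-0.6156, -0.0990, 0.0000, 0.0000, 0.0000, 1.0000]
J3: z=[0.0000, 0.0000, 1.0000] o=[-0.6899, 0.7720, 0.4900] → [-0.6036, 0.5909, 0.0000, 0.0000, 0.0000, 1.0000]
J4: z=[0.6428, 0.7660, 0.0000] o=[-0.2149, 0.3735, 0.4900] → [-0.0690, 0.0579, 0.5553, 0.6428, 0.7660, 0.0000]
J5: z=[-0.6351, 0.5329, 0.5592] o=[0.0143, 0.5336, 0.5978] → [-0.5763, -0.1890, -0.4744, -0.6351, 0.5329, 0.5592]
V = J·q̇ = [0.0148, -0.6269, -0.9989, -1.2407, -0.2108, -0.0713]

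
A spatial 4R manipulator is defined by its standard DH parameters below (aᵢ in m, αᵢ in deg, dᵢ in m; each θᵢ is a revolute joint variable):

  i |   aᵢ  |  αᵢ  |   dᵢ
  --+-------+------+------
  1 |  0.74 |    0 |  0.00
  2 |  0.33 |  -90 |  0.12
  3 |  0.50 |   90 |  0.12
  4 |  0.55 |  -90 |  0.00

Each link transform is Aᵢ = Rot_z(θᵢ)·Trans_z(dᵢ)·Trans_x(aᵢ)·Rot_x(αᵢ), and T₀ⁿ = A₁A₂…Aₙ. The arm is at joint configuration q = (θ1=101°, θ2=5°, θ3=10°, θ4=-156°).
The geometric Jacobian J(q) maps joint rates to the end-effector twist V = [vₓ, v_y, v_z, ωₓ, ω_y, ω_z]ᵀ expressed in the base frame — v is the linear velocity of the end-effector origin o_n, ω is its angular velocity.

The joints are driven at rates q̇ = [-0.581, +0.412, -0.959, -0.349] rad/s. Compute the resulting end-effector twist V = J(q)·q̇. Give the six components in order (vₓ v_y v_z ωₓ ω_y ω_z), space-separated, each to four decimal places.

o_n = [-0.1318, 1.0699, 0.1204]
J₁: ẑ×o_n = [-1.0699, -0.1318, 0.0000], ω = ẑ
J2: z=[0.0000, 0.0000, 1.0000] o=[-0.1412, 0.7264, 0.0000] → [-0.3435, 0.0094, 0.0000, 0.0000, 0.0000, 1.0000]
J3: z=[-0.9613, -0.2756, 0.0000] o=[-0.2322, 1.0436, 0.1200] → [-0.0001, 0.0004, 0.0024, -0.9613, -0.2756, 0.0000]
J4: z=[-0.0479, 0.1669, 0.9848] o=[-0.4832, 1.4839, 0.0332] → [0.4223, 0.3503, -0.0388, -0.0479, 0.1669, 0.9848]
V = J·q̇ = [0.3328, -0.0422, 0.0112, 0.9386, 0.2061, -0.5127]

0.3328 -0.0422 0.0112 0.9386 0.2061 -0.5127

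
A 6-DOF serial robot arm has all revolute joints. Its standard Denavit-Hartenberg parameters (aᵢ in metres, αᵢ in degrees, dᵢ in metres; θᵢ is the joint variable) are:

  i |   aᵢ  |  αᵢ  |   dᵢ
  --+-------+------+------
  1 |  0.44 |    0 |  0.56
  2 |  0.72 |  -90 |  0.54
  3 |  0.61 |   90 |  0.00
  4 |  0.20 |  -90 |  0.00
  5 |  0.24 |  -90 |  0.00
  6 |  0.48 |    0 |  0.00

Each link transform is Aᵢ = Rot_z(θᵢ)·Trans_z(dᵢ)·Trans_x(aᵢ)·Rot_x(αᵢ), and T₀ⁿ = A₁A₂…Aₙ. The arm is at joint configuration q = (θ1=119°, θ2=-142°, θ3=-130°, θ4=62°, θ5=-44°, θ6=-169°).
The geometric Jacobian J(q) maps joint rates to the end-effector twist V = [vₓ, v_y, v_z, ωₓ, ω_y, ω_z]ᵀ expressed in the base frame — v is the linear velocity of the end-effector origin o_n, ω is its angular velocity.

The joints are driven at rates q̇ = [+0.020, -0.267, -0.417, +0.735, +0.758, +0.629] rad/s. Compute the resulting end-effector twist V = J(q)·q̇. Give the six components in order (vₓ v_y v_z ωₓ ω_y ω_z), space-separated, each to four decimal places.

o_n = [0.2687, 0.2593, 1.6207]
J₁: ẑ×o_n = [-0.2593, 0.2687, 0.0000], ω = ẑ
J2: z=[0.0000, 0.0000, 1.0000] o=[-0.2133, 0.3848, 0.5600] → [0.1256, 0.4820, -0.0000, 0.0000, 0.0000, 1.0000]
J3: z=[0.3907, 0.9205, 0.0000] o=[0.4494, 0.1035, 1.1000] → [0.4793, -0.2034, 0.2273, 0.3907, 0.9205, 0.0000]
J4: z=[-0.7051, 0.2993, -0.6428] o=[0.0885, 0.2567, 1.5673] → [0.0176, -0.0781, -0.0557, -0.7051, 0.2993, -0.6428]
J5: z=[0.7059, 0.2104, -0.6764] o=[0.1020, 0.4428, 1.6392] → [-0.1281, -0.0997, -0.1646, 0.7059, 0.2104, -0.6764]
J6: z=[0.5539, 0.4312, 0.7122] o=[-0.0040, 0.6534, 1.5941] → [0.2922, 0.1795, -0.3359, 0.5539, 0.4312, 0.7122]
V = J·q̇ = [-0.1389, -0.0586, -0.4718, 0.2023, 0.2668, -0.7842]

-0.1389 -0.0586 -0.4718 0.2023 0.2668 -0.7842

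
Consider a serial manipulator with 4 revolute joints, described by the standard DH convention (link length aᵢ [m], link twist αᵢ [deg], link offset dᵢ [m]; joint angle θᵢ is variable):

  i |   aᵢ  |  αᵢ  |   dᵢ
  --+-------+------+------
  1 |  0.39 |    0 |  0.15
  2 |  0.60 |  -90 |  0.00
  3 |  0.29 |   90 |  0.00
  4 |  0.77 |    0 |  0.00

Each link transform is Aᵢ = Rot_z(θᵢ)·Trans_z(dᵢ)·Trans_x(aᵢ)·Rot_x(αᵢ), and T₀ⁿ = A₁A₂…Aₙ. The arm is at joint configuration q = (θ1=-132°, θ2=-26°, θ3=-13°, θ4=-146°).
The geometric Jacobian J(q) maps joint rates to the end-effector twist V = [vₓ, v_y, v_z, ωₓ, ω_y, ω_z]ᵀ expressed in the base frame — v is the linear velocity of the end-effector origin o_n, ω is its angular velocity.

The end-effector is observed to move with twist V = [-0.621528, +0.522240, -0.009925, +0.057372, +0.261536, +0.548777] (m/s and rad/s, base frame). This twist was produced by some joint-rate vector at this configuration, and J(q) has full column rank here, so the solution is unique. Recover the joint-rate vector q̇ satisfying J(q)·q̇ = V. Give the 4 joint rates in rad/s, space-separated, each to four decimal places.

o_n = [-0.6639, 0.0118, 0.0716]
J₁: ẑ×o_n = [-0.0118, -0.6639, 0.0000], ω = ẑ
J2: z=[0.0000, 0.0000, 1.0000] o=[-0.2610, -0.2898, 0.1500] → [-0.3016, -0.4029, 0.0000, 0.0000, 0.0000, 1.0000]
J3: z=[0.3746, -0.9272, 0.0000] o=[-0.8173, -0.5146, 0.1500] → [0.0727, 0.0294, 0.3394, 0.3746, -0.9272, 0.0000]
J4: z=[0.2086, 0.0843, 0.9744] o=[-1.0793, -0.6204, 0.2152] → [-0.6281, 0.4347, 0.0969, 0.2086, 0.0843, 0.9744]
q̇ = J⁺·V = [-0.7430, 0.6370, -0.2210, 0.6720]

-0.7430 0.6370 -0.2210 0.6720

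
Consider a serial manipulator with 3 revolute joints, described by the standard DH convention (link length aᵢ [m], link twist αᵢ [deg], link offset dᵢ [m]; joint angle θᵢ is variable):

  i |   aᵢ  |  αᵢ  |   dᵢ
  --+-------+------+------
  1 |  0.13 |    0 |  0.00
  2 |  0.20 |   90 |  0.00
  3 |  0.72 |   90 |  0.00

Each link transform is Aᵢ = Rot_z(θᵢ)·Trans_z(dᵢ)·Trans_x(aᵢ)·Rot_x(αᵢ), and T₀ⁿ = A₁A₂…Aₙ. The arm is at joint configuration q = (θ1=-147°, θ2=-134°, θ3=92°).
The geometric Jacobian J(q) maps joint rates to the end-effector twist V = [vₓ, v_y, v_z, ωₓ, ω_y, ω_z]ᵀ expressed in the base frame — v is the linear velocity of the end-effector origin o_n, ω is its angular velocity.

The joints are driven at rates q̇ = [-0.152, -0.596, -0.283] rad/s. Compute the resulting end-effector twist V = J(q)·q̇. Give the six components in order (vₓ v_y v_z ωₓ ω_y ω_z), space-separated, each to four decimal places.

0.1565 0.1915 0.0071 -0.2778 0.0540 -0.7480

o_n = [-0.0757, 0.1009, 0.7196]
J₁: ẑ×o_n = [-0.1009, -0.0757, 0.0000], ω = ẑ
J2: z=[0.0000, 0.0000, 1.0000] o=[-0.1090, -0.0708, 0.0000] → [-0.1717, 0.0334, 0.0000, 0.0000, 0.0000, 1.0000]
J3: z=[0.9816, -0.1908, 0.0000] o=[-0.0709, 0.1255, 0.0000] → [-0.1373, -0.7063, -0.0251, 0.9816, -0.1908, 0.0000]
V = J·q̇ = [0.1565, 0.1915, 0.0071, -0.2778, 0.0540, -0.7480]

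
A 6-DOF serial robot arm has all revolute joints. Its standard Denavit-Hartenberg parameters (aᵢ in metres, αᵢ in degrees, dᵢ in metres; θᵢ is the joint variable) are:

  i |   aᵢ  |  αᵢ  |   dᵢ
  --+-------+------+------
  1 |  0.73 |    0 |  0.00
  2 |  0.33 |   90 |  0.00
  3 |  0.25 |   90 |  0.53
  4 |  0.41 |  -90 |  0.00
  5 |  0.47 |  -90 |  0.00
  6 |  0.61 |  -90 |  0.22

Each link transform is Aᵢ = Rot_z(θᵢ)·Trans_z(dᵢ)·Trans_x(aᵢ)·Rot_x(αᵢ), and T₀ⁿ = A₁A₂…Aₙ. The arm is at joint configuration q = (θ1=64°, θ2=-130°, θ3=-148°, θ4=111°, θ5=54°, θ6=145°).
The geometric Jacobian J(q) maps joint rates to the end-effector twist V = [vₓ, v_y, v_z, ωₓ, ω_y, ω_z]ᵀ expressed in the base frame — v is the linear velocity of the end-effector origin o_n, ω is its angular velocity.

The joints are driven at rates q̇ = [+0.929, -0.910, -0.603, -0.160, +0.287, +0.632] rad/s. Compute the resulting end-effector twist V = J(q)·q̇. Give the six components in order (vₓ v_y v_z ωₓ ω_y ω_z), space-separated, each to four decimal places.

o_n = [-0.4772, 0.3428, -0.3541]
J₁: ẑ×o_n = [-0.3428, -0.4772, 0.0000], ω = ẑ
J2: z=[0.0000, 0.0000, 1.0000] o=[0.3200, 0.6561, 0.0000] → [0.3133, -0.7972, 0.0000, 0.0000, 0.0000, 1.0000]
J3: z=[-0.9135, -0.4067, 0.0000] o=[0.4542, 0.3546, 0.0000] → [0.1440, -0.3235, -0.3680, -0.9135, -0.4067, 0.0000]
J4: z=[-0.2155, 0.4841, 0.8480] o=[-0.1162, 0.3328, -0.1325] → [-0.1158, -0.3539, 0.1726, -0.2155, 0.4841, 0.8480]
J5: z=[0.6494, -0.5775, 0.4947] o=[-0.4152, 0.0632, -0.0546] → [0.0347, 0.1638, 0.1457, 0.6494, -0.5775, 0.4947]
J6: z=[0.7167, 0.2473, -0.6521] o=[-0.5347, -0.3024, -0.3246] → [0.4135, -0.0164, 0.4482, 0.7167, 0.2473, -0.6521]
V = J·q̇ = [-0.4006, 0.5705, 0.5194, 1.2247, 0.1583, -0.3868]

-0.4006 0.5705 0.5194 1.2247 0.1583 -0.3868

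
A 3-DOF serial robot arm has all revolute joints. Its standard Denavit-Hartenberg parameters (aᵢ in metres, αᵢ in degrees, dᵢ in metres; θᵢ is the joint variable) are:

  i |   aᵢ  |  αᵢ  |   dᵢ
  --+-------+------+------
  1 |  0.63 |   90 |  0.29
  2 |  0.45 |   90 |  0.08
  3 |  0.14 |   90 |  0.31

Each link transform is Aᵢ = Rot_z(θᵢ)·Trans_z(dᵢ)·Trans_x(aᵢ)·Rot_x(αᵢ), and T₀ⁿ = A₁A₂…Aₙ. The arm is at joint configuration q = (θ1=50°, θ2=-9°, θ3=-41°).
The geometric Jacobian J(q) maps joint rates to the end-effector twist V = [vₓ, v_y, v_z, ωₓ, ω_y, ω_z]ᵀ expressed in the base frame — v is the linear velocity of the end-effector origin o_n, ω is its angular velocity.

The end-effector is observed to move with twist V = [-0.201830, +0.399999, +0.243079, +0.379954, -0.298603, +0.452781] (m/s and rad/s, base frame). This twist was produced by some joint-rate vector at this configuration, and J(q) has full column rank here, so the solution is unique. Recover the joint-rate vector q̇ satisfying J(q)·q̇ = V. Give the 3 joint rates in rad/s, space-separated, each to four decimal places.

o_n = [0.7175, 0.8735, -0.1031]
J₁: ẑ×o_n = [-0.8735, 0.7175, 0.0000], ω = ẑ
J2: z=[0.7660, -0.6428, 0.0000] o=[0.4050, 0.4826, 0.2900] → [0.2527, 0.3011, 0.5003, 0.7660, -0.6428, 0.0000]
J3: z=[-0.1006, -0.1198, -0.9877] o=[0.7519, 0.7717, 0.2196] → [0.1393, 0.0016, -0.0144, -0.1006, -0.1198, -0.9877]
q̇ = J⁺·V = [0.3550, 0.4830, -0.0990]

0.3550 0.4830 -0.0990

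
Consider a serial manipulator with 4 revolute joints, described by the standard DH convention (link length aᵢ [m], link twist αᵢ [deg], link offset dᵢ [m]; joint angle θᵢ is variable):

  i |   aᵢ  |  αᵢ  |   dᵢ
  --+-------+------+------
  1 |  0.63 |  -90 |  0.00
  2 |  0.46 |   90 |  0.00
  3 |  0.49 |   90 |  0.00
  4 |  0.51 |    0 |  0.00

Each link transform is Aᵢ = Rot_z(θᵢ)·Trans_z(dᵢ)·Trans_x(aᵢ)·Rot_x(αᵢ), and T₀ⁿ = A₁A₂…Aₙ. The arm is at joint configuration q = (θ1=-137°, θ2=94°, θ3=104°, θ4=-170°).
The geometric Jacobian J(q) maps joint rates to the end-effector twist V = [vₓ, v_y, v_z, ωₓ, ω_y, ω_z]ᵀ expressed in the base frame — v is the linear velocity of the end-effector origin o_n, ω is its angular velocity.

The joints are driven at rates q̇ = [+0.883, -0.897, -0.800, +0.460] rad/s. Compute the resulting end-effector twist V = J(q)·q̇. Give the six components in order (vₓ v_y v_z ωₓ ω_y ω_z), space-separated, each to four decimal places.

o_n = [-0.3806, -0.3387, -0.4557]
J₁: ẑ×o_n = [0.3387, -0.3806, 0.0000], ω = ẑ
J2: z=[0.6820, -0.7314, 0.0000] o=[-0.4608, -0.4297, 0.0000] → [0.3332, 0.3108, 0.1206, 0.6820, -0.7314, 0.0000]
J3: z=[-0.7296, -0.6803, -0.0698] o=[-0.4373, -0.4078, -0.4589] → [0.0026, -0.0016, -0.0119, -0.7296, -0.6803, -0.0698]
J4: z=[0.2145, -0.1308, -0.9679] o=[-0.1191, -0.7611, -0.3406] → [0.4239, 0.2778, 0.0564, 0.2145, -0.1308, -0.9679]
V = J·q̇ = [0.1930, -0.4858, -0.0728, 0.0706, 1.1401, 0.4936]

0.1930 -0.4858 -0.0728 0.0706 1.1401 0.4936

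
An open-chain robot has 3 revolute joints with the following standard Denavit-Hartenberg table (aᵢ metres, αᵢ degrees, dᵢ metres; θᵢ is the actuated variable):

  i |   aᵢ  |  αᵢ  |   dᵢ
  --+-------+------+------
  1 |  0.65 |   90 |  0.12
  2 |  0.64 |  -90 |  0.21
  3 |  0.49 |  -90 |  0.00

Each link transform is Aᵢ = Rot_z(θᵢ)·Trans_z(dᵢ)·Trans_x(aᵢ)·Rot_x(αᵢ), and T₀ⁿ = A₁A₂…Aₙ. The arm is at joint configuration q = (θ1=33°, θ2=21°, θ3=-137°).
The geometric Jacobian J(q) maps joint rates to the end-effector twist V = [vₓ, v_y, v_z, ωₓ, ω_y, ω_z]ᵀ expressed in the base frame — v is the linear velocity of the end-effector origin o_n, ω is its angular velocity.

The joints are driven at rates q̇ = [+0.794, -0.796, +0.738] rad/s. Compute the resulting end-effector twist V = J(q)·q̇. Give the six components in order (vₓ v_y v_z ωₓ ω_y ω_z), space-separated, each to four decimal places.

o_n = [1.0620, 0.0408, 0.2209]
J₁: ẑ×o_n = [-0.0408, 1.0620, 0.0000], ω = ẑ
J2: z=[0.5446, -0.8387, 0.0000] o=[0.5451, 0.3540, 0.1200] → [-0.0846, -0.0550, 0.2629, 0.5446, -0.8387, 0.0000]
J3: z=[-0.3006, -0.1952, 0.9336] o=[1.1606, 0.5033, 0.3494] → [0.4568, -0.1306, 0.1198, -0.3006, -0.1952, 0.9336]
V = J·q̇ = [0.3721, 0.7906, -0.1209, -0.6553, 0.5235, 1.4830]

0.3721 0.7906 -0.1209 -0.6553 0.5235 1.4830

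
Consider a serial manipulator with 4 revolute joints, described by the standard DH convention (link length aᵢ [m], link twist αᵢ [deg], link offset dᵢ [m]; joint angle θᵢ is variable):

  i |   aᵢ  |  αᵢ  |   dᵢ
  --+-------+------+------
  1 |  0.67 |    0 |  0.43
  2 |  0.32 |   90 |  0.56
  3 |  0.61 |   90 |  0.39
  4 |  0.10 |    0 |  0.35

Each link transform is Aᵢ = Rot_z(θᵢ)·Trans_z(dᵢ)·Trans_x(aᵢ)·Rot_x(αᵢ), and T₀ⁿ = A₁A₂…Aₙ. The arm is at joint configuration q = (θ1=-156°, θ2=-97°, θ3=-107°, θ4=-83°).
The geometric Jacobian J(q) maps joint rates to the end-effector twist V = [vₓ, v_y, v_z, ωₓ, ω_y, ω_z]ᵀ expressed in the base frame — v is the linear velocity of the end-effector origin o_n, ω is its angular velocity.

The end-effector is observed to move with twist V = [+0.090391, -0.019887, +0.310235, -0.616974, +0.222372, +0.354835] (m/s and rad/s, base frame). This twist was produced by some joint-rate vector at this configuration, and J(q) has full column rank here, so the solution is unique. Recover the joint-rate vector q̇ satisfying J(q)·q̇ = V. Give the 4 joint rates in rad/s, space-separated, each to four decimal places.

o_n = [-0.2765, -0.3755, 0.4973]
J₁: ẑ×o_n = [0.3755, -0.2765, 0.0000], ω = ẑ
J2: z=[0.0000, 0.0000, 1.0000] o=[-0.6121, -0.2725, 0.4300] → [0.1030, 0.3355, -0.0000, 0.0000, 0.0000, 1.0000]
J3: z=[0.9563, 0.2924, 0.0000] o=[-0.7056, 0.0335, 0.9900] → [-0.1440, 0.4711, -0.5166, 0.9563, 0.2924, 0.0000]
J4: z=[0.2796, -0.9145, 0.2924] o=[-0.2805, -0.0230, 0.4067] → [0.0201, -0.0242, -0.0949, 0.2796, -0.9145, 0.2924]
q̇ = J⁺·V = [-0.0950, 0.5700, -0.5250, -0.4110]

-0.0950 0.5700 -0.5250 -0.4110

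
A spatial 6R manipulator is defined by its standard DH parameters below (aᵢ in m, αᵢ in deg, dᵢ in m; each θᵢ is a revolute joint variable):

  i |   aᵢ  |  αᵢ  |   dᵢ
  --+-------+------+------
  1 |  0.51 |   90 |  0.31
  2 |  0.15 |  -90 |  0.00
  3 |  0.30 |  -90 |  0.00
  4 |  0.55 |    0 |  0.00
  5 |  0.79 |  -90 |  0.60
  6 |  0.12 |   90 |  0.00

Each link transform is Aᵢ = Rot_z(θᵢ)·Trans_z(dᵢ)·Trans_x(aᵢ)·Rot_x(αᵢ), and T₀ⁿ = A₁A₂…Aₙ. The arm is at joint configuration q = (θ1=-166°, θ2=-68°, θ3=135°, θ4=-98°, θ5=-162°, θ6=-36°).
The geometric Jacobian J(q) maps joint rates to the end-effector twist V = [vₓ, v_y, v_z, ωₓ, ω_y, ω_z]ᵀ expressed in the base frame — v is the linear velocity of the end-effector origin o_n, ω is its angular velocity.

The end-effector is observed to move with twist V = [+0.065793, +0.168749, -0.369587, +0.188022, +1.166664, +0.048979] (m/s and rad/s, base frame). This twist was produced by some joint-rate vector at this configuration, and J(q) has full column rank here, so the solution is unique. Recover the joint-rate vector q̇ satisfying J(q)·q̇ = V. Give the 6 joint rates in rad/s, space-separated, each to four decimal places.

-0.3390 0.6530 -0.2730 0.4110 0.2730 -0.0720

o_n = [-0.1661, 0.3967, 0.5328]
J₁: ẑ×o_n = [-0.3967, -0.1661, 0.0000], ω = ẑ
J2: z=[-0.2419, 0.9703, 0.0000] o=[-0.4949, -0.1234, 0.3100] → [0.2162, 0.0539, -0.4448, -0.2419, 0.9703, 0.0000]
J3: z=[-0.8996, -0.2243, 0.3746] o=[-0.5494, -0.1370, 0.1709] → [-0.2811, 0.4692, -0.3941, -0.8996, -0.2243, 0.3746]
J4: z=[0.0860, 0.7502, 0.6556] o=[-0.4209, -0.3236, 0.3676] → [-0.3483, 0.1529, -0.1293, 0.0860, 0.7502, 0.6556]
J5: z=[0.0860, 0.7502, 0.6556] o=[-0.9437, -0.3981, 0.5215] → [-0.5126, 0.5088, -0.5150, 0.0860, 0.7502, 0.6556]
J6: z=[-0.5778, 0.5736, -0.5806] o=[-0.2509, 0.3118, 0.5334] → [0.0489, -0.0496, -0.0977, -0.5778, 0.5736, -0.5806]
q̇ = J⁺·V = [-0.3390, 0.6530, -0.2730, 0.4110, 0.2730, -0.0720]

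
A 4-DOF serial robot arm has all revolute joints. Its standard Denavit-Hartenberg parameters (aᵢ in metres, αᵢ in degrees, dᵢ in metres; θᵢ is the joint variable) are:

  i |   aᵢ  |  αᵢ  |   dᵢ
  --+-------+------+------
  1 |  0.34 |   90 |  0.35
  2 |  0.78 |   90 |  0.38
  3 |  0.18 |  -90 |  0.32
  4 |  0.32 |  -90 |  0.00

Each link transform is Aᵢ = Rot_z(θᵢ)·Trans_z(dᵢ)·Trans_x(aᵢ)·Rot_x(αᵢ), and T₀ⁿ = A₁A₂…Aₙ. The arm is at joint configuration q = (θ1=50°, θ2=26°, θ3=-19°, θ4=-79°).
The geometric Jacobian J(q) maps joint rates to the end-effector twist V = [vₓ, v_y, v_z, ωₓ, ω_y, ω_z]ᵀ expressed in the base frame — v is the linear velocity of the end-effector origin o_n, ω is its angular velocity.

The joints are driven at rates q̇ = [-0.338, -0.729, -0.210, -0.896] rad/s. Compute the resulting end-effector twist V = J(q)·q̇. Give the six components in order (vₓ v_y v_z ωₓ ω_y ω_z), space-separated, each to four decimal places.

0.1547 -0.6850 -1.0361 -1.4351 0.7418 -0.2771

o_n = [1.2105, 0.9736, 0.2219]
J₁: ẑ×o_n = [-0.9736, 1.2105, 0.0000], ω = ẑ
J2: z=[0.7660, -0.6428, 0.0000] o=[0.2185, 0.2605, 0.3500] → [0.0823, 0.0981, 1.1839, 0.7660, -0.6428, 0.0000]
J3: z=[0.2818, 0.3358, -0.8988] o=[0.9603, 0.5532, 0.6919] → [0.2199, -0.0925, 0.0344, 0.2818, 0.3358, -0.8988]
J4: z=[0.9124, -0.3836, 0.1427] o=[1.1039, 0.8155, 0.4789] → [0.0760, 0.2497, 0.1851, 0.9124, -0.3836, 0.1427]
V = J·q̇ = [0.1547, -0.6850, -1.0361, -1.4351, 0.7418, -0.2771]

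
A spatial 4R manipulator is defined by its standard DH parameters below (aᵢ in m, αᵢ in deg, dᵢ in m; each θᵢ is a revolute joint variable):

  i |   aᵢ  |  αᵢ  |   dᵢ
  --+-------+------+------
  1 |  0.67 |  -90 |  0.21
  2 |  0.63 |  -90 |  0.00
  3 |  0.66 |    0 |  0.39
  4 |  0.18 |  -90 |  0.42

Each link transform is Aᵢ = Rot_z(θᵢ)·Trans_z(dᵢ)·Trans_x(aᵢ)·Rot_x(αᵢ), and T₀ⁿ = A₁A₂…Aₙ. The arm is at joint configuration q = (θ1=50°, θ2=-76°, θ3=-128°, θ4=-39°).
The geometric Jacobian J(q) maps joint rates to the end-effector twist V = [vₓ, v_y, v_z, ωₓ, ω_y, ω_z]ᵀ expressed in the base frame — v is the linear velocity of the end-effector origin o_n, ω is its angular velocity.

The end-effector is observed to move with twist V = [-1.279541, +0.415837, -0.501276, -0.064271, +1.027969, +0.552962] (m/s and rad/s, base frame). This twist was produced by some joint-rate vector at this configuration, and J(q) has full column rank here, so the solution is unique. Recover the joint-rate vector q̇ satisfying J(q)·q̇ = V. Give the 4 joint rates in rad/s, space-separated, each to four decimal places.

0.7390 0.7100 0.0690 0.7000

o_n = [0.5139, 1.4846, 0.0609]
J₁: ẑ×o_n = [-1.4846, 0.5139, 0.0000], ω = ẑ
J2: z=[-0.7660, 0.6428, 0.0000] o=[0.4307, 0.5132, 0.2100] → [-0.0958, -0.1142, -0.7976, -0.7660, 0.6428, 0.0000]
J3: z=[0.6237, 0.7433, -0.2419] o=[0.5286, 0.6300, 0.8213] → [-0.3585, 0.4778, 0.5439, 0.6237, 0.7433, -0.2419]
J4: z=[0.6237, 0.7433, -0.2419] o=[0.3103, 1.1789, 0.3327] → [-0.1281, 0.1202, 0.0393, 0.6237, 0.7433, -0.2419]
q̇ = J⁺·V = [0.7390, 0.7100, 0.0690, 0.7000]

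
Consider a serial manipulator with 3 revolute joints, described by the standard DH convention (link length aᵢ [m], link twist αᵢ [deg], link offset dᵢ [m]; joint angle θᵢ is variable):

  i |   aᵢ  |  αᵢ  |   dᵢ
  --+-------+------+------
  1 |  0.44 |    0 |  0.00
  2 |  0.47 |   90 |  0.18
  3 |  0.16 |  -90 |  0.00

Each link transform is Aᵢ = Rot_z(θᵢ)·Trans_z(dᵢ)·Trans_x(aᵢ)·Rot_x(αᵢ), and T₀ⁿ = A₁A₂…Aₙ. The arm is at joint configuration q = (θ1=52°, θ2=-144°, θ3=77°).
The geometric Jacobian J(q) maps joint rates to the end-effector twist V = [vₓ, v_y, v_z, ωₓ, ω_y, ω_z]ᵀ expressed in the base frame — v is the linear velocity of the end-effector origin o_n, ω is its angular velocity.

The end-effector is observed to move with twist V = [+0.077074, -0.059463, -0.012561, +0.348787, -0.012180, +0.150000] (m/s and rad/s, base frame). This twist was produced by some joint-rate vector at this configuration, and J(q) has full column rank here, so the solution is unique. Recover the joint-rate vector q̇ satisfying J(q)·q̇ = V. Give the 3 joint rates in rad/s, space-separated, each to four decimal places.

-0.0090 0.1590 -0.3490

o_n = [0.2532, -0.1590, 0.3359]
J₁: ẑ×o_n = [0.1590, 0.2532, -0.0000], ω = ẑ
J2: z=[0.0000, 0.0000, 1.0000] o=[0.2709, 0.3467, 0.0000] → [0.5057, -0.0177, 0.0000, 0.0000, 0.0000, 1.0000]
J3: z=[-0.9994, 0.0349, 0.0000] o=[0.2545, -0.1230, 0.1800] → [0.0054, 0.1558, 0.0360, -0.9994, 0.0349, 0.0000]
q̇ = J⁺·V = [-0.0090, 0.1590, -0.3490]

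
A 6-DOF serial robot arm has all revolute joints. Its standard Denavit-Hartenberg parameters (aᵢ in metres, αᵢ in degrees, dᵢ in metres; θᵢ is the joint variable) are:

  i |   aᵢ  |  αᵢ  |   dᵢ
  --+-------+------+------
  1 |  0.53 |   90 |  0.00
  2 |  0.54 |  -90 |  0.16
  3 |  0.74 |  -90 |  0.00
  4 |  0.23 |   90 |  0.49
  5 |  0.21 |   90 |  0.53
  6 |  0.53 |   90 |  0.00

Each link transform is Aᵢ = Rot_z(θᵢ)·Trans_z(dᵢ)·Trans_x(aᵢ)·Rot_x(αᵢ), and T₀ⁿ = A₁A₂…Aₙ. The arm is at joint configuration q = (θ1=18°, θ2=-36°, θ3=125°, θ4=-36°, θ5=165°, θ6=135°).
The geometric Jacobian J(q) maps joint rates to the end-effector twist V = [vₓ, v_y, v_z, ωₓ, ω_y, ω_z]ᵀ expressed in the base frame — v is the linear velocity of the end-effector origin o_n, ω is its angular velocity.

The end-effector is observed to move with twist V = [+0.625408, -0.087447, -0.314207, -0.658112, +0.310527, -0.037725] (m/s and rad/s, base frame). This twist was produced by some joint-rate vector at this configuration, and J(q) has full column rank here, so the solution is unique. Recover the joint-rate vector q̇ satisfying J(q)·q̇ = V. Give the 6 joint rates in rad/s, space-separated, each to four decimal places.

-0.7540 -0.9550 0.0470 0.1300 0.1120 0.8570

o_n = [0.9402, 0.3179, 0.8516]
J₁: ẑ×o_n = [-0.3179, 0.9402, 0.0000], ω = ẑ
J2: z=[0.3090, -0.9511, 0.0000] o=[0.5041, 0.1638, 0.0000] → [-0.8099, -0.2631, 0.4624, 0.3090, -0.9511, 0.0000]
J3: z=[0.5590, 0.1816, 0.8090] o=[0.9690, 0.1466, -0.3174] → [0.0737, -0.6768, 0.1010, 0.5590, 0.1816, 0.8090]
J4: z=[-0.4530, -0.7503, 0.4815] o=[0.4551, 0.6170, -0.0679] → [-0.5459, 0.6501, 0.4994, -0.4530, -0.7503, 0.4815]
J5: z=[0.8604, -0.2267, 0.4563] o=[0.1795, 0.3922, 0.3401] → [-0.0820, -0.0929, 0.1085, 0.8604, -0.2267, 0.4563]
J6: z=[-0.4980, -0.5640, 0.6587] o=[0.6582, 0.1053, 0.4564] → [-0.3630, 0.3825, 0.0532, -0.4980, -0.5640, 0.6587]
q̇ = J⁺·V = [-0.7540, -0.9550, 0.0470, 0.1300, 0.1120, 0.8570]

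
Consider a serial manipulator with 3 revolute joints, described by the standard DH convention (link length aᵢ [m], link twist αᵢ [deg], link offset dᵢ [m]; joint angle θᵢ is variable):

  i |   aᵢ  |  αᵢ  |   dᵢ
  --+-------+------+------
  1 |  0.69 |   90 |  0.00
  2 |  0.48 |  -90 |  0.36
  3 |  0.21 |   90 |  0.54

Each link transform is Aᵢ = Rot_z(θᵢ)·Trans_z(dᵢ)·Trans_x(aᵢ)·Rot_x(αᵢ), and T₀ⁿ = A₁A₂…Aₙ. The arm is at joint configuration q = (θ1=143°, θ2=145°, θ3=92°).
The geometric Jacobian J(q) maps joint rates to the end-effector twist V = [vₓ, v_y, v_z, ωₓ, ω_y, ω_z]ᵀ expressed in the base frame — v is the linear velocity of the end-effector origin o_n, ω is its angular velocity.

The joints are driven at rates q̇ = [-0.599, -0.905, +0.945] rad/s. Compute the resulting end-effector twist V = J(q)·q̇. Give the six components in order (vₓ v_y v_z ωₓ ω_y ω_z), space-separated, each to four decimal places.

0.0675 -0.0474 0.5170 -0.1118 -1.0490 -1.3731

o_n = [0.0959, 0.1157, -0.1712]
J₁: ẑ×o_n = [-0.1157, 0.0959, 0.0000], ω = ẑ
J2: z=[0.6018, 0.7986, 0.0000] o=[-0.5511, 0.4153, 0.0000] → [-0.1367, 0.1030, -0.6969, 0.6018, 0.7986, 0.0000]
J3: z=[0.4581, -0.3452, -0.8192] o=[-0.0204, 0.4661, 0.2753] → [-0.1329, 0.1093, -0.1204, 0.4581, -0.3452, -0.8192]
V = J·q̇ = [0.0675, -0.0474, 0.5170, -0.1118, -1.0490, -1.3731]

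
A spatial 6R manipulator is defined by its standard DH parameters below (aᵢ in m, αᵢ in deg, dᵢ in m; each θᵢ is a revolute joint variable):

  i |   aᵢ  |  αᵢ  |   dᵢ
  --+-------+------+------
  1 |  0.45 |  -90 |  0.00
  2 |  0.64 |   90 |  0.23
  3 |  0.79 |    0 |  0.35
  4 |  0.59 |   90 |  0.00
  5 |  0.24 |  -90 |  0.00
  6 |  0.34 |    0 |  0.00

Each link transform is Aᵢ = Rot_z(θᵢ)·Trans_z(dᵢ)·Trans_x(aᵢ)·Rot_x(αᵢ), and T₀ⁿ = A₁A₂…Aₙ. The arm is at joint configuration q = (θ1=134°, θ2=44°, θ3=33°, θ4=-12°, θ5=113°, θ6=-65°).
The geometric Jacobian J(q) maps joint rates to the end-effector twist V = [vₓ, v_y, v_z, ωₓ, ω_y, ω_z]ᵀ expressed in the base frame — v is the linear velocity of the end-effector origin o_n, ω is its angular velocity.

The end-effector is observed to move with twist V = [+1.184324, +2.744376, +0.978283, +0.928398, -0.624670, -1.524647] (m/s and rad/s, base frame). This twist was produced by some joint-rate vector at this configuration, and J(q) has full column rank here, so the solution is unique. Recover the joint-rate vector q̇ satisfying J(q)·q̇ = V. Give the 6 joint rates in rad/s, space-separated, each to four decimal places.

o_n = [-1.9447, 1.2504, -0.7611]
J₁: ẑ×o_n = [-1.2504, -1.9447, 0.0000], ω = ẑ
J2: z=[-0.7193, -0.6947, 0.0000] o=[-0.3126, 0.3237, 0.0000] → [0.5287, -0.5475, -1.8004, -0.7193, -0.6947, 0.0000]
J3: z=[-0.4826, 0.4997, 0.7193] o=[-0.7978, 0.4951, -0.4446] → [-0.7015, -0.9777, 0.2086, -0.4826, 0.4997, 0.7193]
J4: z=[-0.4826, 0.4997, 0.7193] o=[-1.6073, 0.7139, -0.6531] → [-0.4399, -0.2949, -0.0903, -0.4826, 0.4997, 0.7193]
J5: z=[0.4925, 0.8340, -0.2489] o=[-2.0347, 0.8521, -1.0357] → [0.3282, -0.1576, 0.1212, 0.4925, 0.8340, -0.2489]
J6: z=[0.8553, -0.4108, 0.3159] o=[-2.0733, 0.9405, -0.8160] → [-0.1204, -0.0063, 0.3179, 0.8553, -0.4108, 0.3159]
q̇ = J⁺·V = [-0.6920, -0.6390, -0.8540, -0.4840, -0.4530, 0.0540]

-0.6920 -0.6390 -0.8540 -0.4840 -0.4530 0.0540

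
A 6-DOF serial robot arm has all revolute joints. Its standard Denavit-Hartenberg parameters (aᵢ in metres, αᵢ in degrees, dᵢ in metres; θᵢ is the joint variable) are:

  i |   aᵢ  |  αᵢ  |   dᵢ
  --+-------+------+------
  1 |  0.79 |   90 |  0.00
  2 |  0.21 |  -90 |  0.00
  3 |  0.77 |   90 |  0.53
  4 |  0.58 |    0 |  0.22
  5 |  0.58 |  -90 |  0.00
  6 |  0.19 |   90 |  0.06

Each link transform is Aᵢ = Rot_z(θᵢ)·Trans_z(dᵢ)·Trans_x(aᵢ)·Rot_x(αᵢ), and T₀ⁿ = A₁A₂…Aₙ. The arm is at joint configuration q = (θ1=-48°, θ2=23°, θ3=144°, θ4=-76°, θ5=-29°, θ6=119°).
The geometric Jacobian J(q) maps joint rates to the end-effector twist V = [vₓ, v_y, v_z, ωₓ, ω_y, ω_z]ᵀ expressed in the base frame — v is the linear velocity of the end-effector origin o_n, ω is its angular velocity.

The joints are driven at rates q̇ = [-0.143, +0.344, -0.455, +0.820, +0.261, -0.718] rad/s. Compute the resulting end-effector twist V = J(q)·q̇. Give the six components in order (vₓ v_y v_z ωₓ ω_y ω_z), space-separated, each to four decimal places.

o_n = [0.7939, -0.0770, -0.6500]
J₁: ẑ×o_n = [0.0770, 0.7939, -0.0000], ω = ẑ
J2: z=[-0.7431, -0.6691, 0.0000] o=[0.5286, -0.5871, 0.0000] → [0.4349, -0.4830, -0.2016, -0.7431, -0.6691, 0.0000]
J3: z=[-0.2615, 0.2904, 0.9205] o=[0.6580, -0.7307, 0.0821] → [-0.8144, -0.0663, -0.2104, -0.2615, 0.2904, 0.9205]
J4: z=[0.9633, 0.1393, 0.2297] o=[0.4720, 0.1521, 0.3265] → [-0.0834, 1.0146, -0.2655, 0.9633, 0.1393, 0.2297]
J5: z=[0.9633, 0.1393, 0.2297] o=[0.8225, 0.1522, -0.1853] → [-0.0121, 0.4410, -0.2168, 0.9633, 0.1393, 0.2297]
J6: z=[0.0083, 0.8393, -0.5436] o=[0.9782, -0.1526, -0.6536] → [0.0441, 0.1002, 0.1553, 0.0083, 0.8393, -0.5436]
V = J·q̇ = [0.4060, 0.6256, -0.3594, 0.8987, -0.8144, 0.0767]

0.4060 0.6256 -0.3594 0.8987 -0.8144 0.0767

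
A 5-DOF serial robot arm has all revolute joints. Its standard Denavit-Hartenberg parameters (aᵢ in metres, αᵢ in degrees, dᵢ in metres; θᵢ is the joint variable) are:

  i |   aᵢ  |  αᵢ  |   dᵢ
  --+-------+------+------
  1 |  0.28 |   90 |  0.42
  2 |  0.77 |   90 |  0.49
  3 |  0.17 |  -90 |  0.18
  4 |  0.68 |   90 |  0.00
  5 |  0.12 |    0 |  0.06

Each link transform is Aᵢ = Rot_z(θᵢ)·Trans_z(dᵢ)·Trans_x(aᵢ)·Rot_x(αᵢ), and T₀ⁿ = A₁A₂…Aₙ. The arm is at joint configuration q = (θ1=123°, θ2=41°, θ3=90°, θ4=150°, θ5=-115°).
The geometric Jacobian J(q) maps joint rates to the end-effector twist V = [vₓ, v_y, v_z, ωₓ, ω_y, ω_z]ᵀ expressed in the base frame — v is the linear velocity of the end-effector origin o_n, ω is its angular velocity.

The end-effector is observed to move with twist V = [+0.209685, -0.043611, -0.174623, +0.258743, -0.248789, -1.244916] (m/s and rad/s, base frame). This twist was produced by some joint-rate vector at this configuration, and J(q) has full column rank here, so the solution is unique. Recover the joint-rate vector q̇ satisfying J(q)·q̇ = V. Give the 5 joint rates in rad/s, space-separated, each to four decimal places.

o_n = [-0.3254, 0.7674, 1.1373]
J₁: ẑ×o_n = [-0.7674, -0.3254, 0.0000], ω = ẑ
J2: z=[0.8387, 0.5446, 0.0000] o=[-0.1525, 0.2348, 0.4200] → [0.3907, -0.6016, 0.5408, 0.8387, 0.5446, 0.0000]
J3: z=[-0.3573, 0.5502, -0.7547] o=[-0.0581, 0.9891, 0.9252] → [-0.0506, 0.2776, 0.2263, -0.3573, 0.5502, -0.7547]
J4: z=[0.4110, -0.6330, -0.6561] o=[0.0202, 1.1807, 0.7893] → [-0.4915, 0.0837, -0.3887, 0.4110, -0.6330, -0.6561]
J5: z=[0.7288, -0.2042, 0.6536] o=[-0.3522, 0.6729, 1.0459] → [-0.0804, -0.0491, 0.0743, 0.7288, -0.2042, 0.6536]
q̇ = J⁺·V = [-0.4810, 0.3980, -0.2010, 0.7650, -0.6330]

-0.4810 0.3980 -0.2010 0.7650 -0.6330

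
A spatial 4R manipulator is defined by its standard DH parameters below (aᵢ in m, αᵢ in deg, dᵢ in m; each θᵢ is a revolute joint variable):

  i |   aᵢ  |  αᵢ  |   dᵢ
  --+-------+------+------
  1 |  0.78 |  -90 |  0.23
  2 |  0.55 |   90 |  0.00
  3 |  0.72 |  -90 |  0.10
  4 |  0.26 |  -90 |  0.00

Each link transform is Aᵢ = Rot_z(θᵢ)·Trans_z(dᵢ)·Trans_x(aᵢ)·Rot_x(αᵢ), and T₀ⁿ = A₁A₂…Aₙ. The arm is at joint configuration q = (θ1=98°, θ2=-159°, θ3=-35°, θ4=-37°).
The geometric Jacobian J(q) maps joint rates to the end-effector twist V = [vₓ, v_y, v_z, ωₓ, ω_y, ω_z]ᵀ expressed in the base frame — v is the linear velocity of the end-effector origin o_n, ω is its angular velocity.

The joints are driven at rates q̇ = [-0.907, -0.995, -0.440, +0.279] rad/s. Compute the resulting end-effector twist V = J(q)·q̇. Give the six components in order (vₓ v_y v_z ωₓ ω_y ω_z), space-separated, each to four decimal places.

o_n = [0.6013, -0.4555, 0.4600]
J₁: ẑ×o_n = [0.4555, 0.6013, -0.0000], ω = ẑ
J2: z=[-0.9903, -0.1392, 0.0000] o=[-0.1086, 0.7724, 0.2300] → [-0.0320, 0.2277, 1.3148, -0.9903, -0.1392, 0.0000]
J3: z=[0.0499, -0.3549, -0.9336] o=[-0.0371, 0.2639, 0.4271] → [-0.6834, -0.5977, 0.1907, 0.0499, -0.3549, -0.9336]
J4: z=[-0.7367, -0.6443, 0.2056] o=[0.4535, -0.2593, 0.5451] → [0.0952, -0.0323, 0.2398, -0.7367, -0.6443, 0.2056]
V = J·q̇ = [-0.0541, -0.5181, -1.3252, 0.7578, 0.1149, -0.4389]

-0.0541 -0.5181 -1.3252 0.7578 0.1149 -0.4389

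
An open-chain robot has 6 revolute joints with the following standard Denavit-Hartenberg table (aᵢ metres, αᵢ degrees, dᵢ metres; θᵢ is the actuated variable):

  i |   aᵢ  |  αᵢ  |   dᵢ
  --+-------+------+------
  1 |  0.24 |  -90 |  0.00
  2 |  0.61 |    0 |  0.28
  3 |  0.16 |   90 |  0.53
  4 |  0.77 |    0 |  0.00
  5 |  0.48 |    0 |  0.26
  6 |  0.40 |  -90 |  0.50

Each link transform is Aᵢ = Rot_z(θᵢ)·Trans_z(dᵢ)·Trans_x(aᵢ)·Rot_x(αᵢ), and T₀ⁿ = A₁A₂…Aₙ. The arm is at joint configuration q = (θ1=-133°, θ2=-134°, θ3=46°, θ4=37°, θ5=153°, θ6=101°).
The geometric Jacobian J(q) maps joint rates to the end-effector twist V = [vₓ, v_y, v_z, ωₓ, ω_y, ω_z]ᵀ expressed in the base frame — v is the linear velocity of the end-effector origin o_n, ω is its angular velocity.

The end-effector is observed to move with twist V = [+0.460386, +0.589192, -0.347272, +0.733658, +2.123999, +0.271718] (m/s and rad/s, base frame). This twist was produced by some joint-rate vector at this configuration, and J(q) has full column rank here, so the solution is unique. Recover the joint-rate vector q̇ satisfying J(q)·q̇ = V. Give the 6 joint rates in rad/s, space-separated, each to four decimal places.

o_n = [1.2299, 0.1216, 0.9106]
J₁: ẑ×o_n = [-0.1216, 1.2299, 0.0000], ω = ẑ
J2: z=[0.7314, -0.6820, 0.0000] o=[-0.1637, -0.1755, 0.0000] → [-0.6211, -0.6660, 1.1677, 0.7314, -0.6820, 0.0000]
J3: z=[0.7314, -0.6820, 0.0000] o=[0.3301, -0.0566, 0.4388] → [-0.3218, -0.3451, 0.7440, 0.7314, -0.6820, 0.0000]
J4: z=[0.6816, 0.7309, 0.0349] o=[0.7139, -0.4221, 0.5987] → [0.2090, -0.1946, -0.0066, 0.6816, 0.7309, 0.0349]
J5: z=[0.6816, 0.7309, 0.0349] o=[1.0382, -0.7539, 1.2133] → [-0.2518, 0.2130, 0.4565, 0.6816, 0.7309, 0.0349]
J6: z=[0.6816, 0.7309, 0.0349] o=[1.1657, -0.4949, 0.7499] → [0.0959, -0.1073, 0.3732, 0.6816, 0.7309, 0.0349]
q̇ = J⁺·V = [0.2000, -0.3840, -0.5280, 0.8560, 0.6260, 0.5730]

0.2000 -0.3840 -0.5280 0.8560 0.6260 0.5730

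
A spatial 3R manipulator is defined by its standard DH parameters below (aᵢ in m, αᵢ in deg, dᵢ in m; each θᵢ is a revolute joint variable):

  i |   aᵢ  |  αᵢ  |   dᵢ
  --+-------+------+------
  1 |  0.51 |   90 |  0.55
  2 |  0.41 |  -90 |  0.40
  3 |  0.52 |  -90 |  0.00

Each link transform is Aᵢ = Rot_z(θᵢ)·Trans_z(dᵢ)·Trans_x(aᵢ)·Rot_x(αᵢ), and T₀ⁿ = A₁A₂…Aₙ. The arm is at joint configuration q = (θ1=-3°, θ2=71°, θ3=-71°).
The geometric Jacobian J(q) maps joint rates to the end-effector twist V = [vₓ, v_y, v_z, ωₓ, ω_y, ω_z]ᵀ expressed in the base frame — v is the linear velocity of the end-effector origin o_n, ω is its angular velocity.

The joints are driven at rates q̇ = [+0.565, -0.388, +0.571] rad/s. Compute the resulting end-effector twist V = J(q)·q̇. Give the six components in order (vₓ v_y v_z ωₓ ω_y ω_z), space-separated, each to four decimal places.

o_n = [0.6510, -0.9270, 1.0977]
J₁: ẑ×o_n = [0.9270, 0.6510, -0.0000], ω = ẑ
J2: z=[-0.0523, -0.9986, 0.0000] o=[0.5093, -0.0267, 0.5500] → [-0.5470, 0.0287, 0.1886, -0.0523, -0.9986, 0.0000]
J3: z=[-0.9442, 0.0495, 0.3256] o=[0.6217, -0.4331, 0.9377] → [0.1687, 0.1607, 0.4649, -0.9442, 0.0495, 0.3256]
V = J·q̇ = [0.8323, 0.4484, 0.1923, -0.5188, 0.4157, 0.7509]

0.8323 0.4484 0.1923 -0.5188 0.4157 0.7509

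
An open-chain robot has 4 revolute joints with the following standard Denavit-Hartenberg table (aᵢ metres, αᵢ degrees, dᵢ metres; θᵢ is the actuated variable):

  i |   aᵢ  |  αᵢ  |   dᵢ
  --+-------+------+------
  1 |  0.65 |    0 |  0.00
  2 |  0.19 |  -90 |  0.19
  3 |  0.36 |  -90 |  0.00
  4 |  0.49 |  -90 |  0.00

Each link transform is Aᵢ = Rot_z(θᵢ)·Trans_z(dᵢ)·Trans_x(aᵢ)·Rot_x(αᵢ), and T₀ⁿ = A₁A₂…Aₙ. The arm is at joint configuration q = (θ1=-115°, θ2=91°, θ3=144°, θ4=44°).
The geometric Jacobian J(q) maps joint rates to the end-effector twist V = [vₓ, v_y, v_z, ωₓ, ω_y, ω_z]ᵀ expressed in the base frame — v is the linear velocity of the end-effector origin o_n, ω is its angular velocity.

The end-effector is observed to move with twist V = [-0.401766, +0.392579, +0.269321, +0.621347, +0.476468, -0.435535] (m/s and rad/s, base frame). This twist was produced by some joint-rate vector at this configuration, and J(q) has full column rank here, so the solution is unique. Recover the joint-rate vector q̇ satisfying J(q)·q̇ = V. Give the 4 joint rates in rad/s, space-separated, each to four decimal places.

o_n = [-0.7661, -0.7429, -0.2288]
J₁: ẑ×o_n = [0.7429, -0.7661, 0.0000], ω = ẑ
J2: z=[0.0000, 0.0000, 1.0000] o=[-0.2747, -0.5891, 0.0000] → [0.1538, -0.4914, 0.0000, 0.0000, 0.0000, 1.0000]
J3: z=[0.4067, 0.9135, 0.0000] o=[-0.1011, -0.6664, 0.1900] → [-0.3826, 0.1703, 0.5764, 0.4067, 0.9135, 0.0000]
J4: z=[-0.5370, 0.2391, 0.8090] o=[-0.3672, -0.5479, -0.0216] → [0.1082, -0.4340, 0.2001, -0.5370, 0.2391, 0.8090]
q̇ = J⁺·V = [-0.1390, 0.2180, 0.6880, -0.6360]

-0.1390 0.2180 0.6880 -0.6360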